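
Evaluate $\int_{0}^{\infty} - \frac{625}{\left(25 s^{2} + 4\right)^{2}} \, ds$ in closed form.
$- \frac{125 \pi}{32}$

Recall the elementary integral
$$J(a) = \int_{0}^{\infty} - \frac{1}{a^{2} + s^{2}} \, ds = - \frac{\pi}{2 a}.$$

Differentiating under the integral sign with respect to $a$,
$$\frac{dJ}{da} = \int_{0}^{\infty} \frac{2 a}{\left(a^{2} + s^{2}\right)^{2}} \, ds = \frac{\pi}{2 a^{2}},$$
so $\int_{0}^{\infty} - \frac{1}{\left(a^{2} + s^{2}\right)^{2}} \, ds = - \frac{\pi}{4 a^{3}}$.

Setting $a = \frac{2}{5}$:
$$I = - \frac{125 \pi}{32}.$$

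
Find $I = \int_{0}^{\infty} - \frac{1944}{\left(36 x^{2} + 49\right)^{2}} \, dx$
$- \frac{81 \pi}{343}$

Start from the standard arctangent integral
$$J(a) = \int_{0}^{\infty} - \frac{3}{2 \left(a^{2} + x^{2}\right)} \, dx = - \frac{3 \pi}{4 a}.$$

Differentiating under the integral sign with respect to $a$,
$$\frac{dJ}{da} = \int_{0}^{\infty} \frac{3 a}{\left(a^{2} + x^{2}\right)^{2}} \, dx = \frac{3 \pi}{4 a^{2}},$$
so $\int_{0}^{\infty} - \frac{3}{2 \left(a^{2} + x^{2}\right)^{2}} \, dx = - \frac{3 \pi}{8 a^{3}}$.

Setting $a = \frac{7}{6}$:
$$I = - \frac{81 \pi}{343}.$$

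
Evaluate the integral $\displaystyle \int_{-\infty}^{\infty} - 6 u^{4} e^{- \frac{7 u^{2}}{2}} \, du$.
$- \frac{18 \sqrt{14} \sqrt{\pi}}{343}$

Start from the elementary integral
$$J(a) = \int_{-\infty}^{\infty} - 6 e^{- a u^{2}} \, du = - \frac{6 \sqrt{\pi}}{\sqrt{a}}.$$

Differentiating under the integral sign brings down a factor of $(-u^2)$:
$$\frac{dJ}{da} = \int_{-\infty}^{\infty} 6 u^{2} e^{- a u^{2}} \, du = \frac{3 \sqrt{\pi}}{a^{\frac{3}{2}}}.$$

Repeating twice in total — each differentiation brings down another $(-u^2)$ — gives
$$\frac{d^{2}J}{da^{2}} = \int_{-\infty}^{\infty} - 6 u^{4} e^{- a u^{2}} \, du = - \frac{9 \sqrt{\pi}}{2 a^{\frac{5}{2}}},$$
and the integrand here is exactly the target integrand, so $I = - \frac{9 \sqrt{\pi}}{2 a^{\frac{5}{2}}}$.

Setting $a = \frac{7}{2}$:
$$I = - \frac{18 \sqrt{14} \sqrt{\pi}}{343}.$$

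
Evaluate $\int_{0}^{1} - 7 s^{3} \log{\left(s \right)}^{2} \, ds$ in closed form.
$- \frac{7}{32}$

Start from the elementary integral
$$J(a) = \int_{0}^{1} - 7 s^{a} \, ds = - \frac{7}{a + 1}.$$

Differentiating under the integral sign brings down a factor of $\ln s$:
$$\frac{dJ}{da} = \int_{0}^{1} - 7 s^{a} \log{\left(s \right)} \, ds = \frac{7}{\left(a + 1\right)^{2}}.$$

Repeating twice in total — each differentiation brings down another $\ln s$ — gives
$$\frac{d^{2}J}{da^{2}} = \int_{0}^{1} - 7 s^{a} \log{\left(s \right)}^{2} \, ds = - \frac{14}{\left(a + 1\right)^{3}},$$
and the integrand here is exactly the target integrand, so $I = - \frac{14}{\left(a + 1\right)^{3}}$.

Setting $a = 3$:
$$I = - \frac{7}{32}.$$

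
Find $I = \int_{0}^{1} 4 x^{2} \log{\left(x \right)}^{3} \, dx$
$- \frac{8}{27}$

Start from the elementary integral
$$J(a) = \int_{0}^{1} 4 x^{a} \, dx = \frac{4}{a + 1}.$$

Differentiating under the integral sign brings down a factor of $\ln x$:
$$\frac{dJ}{da} = \int_{0}^{1} 4 x^{a} \log{\left(x \right)} \, dx = - \frac{4}{\left(a + 1\right)^{2}}.$$

Repeating $3$ times in total — each differentiation brings down another $\ln x$ — gives
$$\frac{d^{3}J}{da^{3}} = \int_{0}^{1} 4 x^{a} \log{\left(x \right)}^{3} \, dx = - \frac{24}{\left(a + 1\right)^{4}},$$
and the integrand here is exactly the target integrand, so $I = - \frac{24}{\left(a + 1\right)^{4}}$.

Setting $a = 2$:
$$I = - \frac{8}{27}.$$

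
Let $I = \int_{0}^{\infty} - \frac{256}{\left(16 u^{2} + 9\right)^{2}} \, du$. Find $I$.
$- \frac{16 \pi}{27}$

Begin with the known result
$$J(a) = \int_{0}^{\infty} - \frac{1}{a^{2} + u^{2}} \, du = - \frac{\pi}{2 a}.$$

Differentiating under the integral sign with respect to $a$,
$$\frac{dJ}{da} = \int_{0}^{\infty} \frac{2 a}{\left(a^{2} + u^{2}\right)^{2}} \, du = \frac{\pi}{2 a^{2}},$$
so $\int_{0}^{\infty} - \frac{1}{\left(a^{2} + u^{2}\right)^{2}} \, du = - \frac{\pi}{4 a^{3}}$.

Setting $a = \frac{3}{4}$:
$$I = - \frac{16 \pi}{27}.$$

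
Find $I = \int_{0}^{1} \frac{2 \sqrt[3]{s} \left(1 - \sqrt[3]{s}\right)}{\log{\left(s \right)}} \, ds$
$\log{\left(\frac{16}{25} \right)}$

Replace the exponent $\frac{1}{3}$ by a parameter $a$: let $I(a) = \int_{0}^{1} \frac{2 \left(- s^{\frac{2}{3}} + s^{a}\right)}{\log{\left(s \right)}} \, ds$.

Since $\dfrac{\partial}{\partial a}\,s^{a} = s^{a} \ln s$, the $\ln s$ in the denominator cancels and
$$\frac{dI}{da} = \int_{0}^{1} 2 s^{a} \, ds = 2 \left[\frac{s^{a+1}}{a+1}\right]_0^1 = \frac{2}{a + 1}.$$

Integrating with respect to $a$ gives $I(a) = \log{\left(\frac{9 \left(a + 1\right)^{2}}{25} \right)} + C$.

At $a = \frac{2}{3}$ the integrand is identically $0$, so $I(\frac{2}{3}) = 0$. The closed form gives $0$, hence $C = 0$.

Setting $a = \frac{1}{3}$:
$$I = \log{\left(\frac{16}{25} \right)}.$$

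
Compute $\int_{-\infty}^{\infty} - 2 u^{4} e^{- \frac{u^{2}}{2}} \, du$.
$- 6 \sqrt{2} \sqrt{\pi}$

Begin with the known integral
$$J(a) = \int_{-\infty}^{\infty} - 2 e^{- a u^{2}} \, du = - \frac{2 \sqrt{\pi}}{\sqrt{a}}.$$

Differentiating under the integral sign brings down a factor of $(-u^2)$:
$$\frac{dJ}{da} = \int_{-\infty}^{\infty} 2 u^{2} e^{- a u^{2}} \, du = \frac{\sqrt{\pi}}{a^{\frac{3}{2}}}.$$

Repeating twice in total — each differentiation brings down another $(-u^2)$ — gives
$$\frac{d^{2}J}{da^{2}} = \int_{-\infty}^{\infty} - 2 u^{4} e^{- a u^{2}} \, du = - \frac{3 \sqrt{\pi}}{2 a^{\frac{5}{2}}},$$
and the integrand here is exactly the target integrand, so $I = - \frac{3 \sqrt{\pi}}{2 a^{\frac{5}{2}}}$.

Setting $a = \frac{1}{2}$:
$$I = - 6 \sqrt{2} \sqrt{\pi}.$$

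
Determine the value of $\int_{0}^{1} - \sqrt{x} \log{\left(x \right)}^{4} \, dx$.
$- \frac{256}{81}$

Consider the simpler parametrised integral
$$J(a) = \int_{0}^{1} - x^{a} \, dx = - \frac{1}{a + 1}.$$

Differentiating under the integral sign brings down a factor of $\ln x$:
$$\frac{dJ}{da} = \int_{0}^{1} - x^{a} \log{\left(x \right)} \, dx = \frac{1}{\left(a + 1\right)^{2}}.$$

Repeating $4$ times in total — each differentiation brings down another $\ln x$ — gives
$$\frac{d^{4}J}{da^{4}} = \int_{0}^{1} - x^{a} \log{\left(x \right)}^{4} \, dx = - \frac{24}{\left(a + 1\right)^{5}},$$
and the integrand here is exactly the target integrand, so $I = - \frac{24}{\left(a + 1\right)^{5}}$.

Setting $a = \frac{1}{2}$:
$$I = - \frac{256}{81}.$$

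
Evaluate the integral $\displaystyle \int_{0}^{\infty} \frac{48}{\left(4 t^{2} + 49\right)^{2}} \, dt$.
$\frac{6 \pi}{343}$

Begin with the known result
$$J(a) = \int_{0}^{\infty} \frac{3}{a^{2} + t^{2}} \, dt = \frac{3 \pi}{2 a}.$$

Differentiating under the integral sign with respect to $a$,
$$\frac{dJ}{da} = \int_{0}^{\infty} - \frac{6 a}{\left(a^{2} + t^{2}\right)^{2}} \, dt = - \frac{3 \pi}{2 a^{2}},$$
so $\int_{0}^{\infty} \frac{3}{\left(a^{2} + t^{2}\right)^{2}} \, dt = \frac{3 \pi}{4 a^{3}}$.

Setting $a = \frac{7}{2}$:
$$I = \frac{6 \pi}{343}.$$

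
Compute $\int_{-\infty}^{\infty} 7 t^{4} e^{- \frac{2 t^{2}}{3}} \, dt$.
$\frac{189 \sqrt{6} \sqrt{\pi}}{32}$

Consider the simpler parametrised integral
$$J(a) = \int_{-\infty}^{\infty} 7 e^{- a t^{2}} \, dt = \frac{7 \sqrt{\pi}}{\sqrt{a}}.$$

Differentiating under the integral sign brings down a factor of $(-t^2)$:
$$\frac{dJ}{da} = \int_{-\infty}^{\infty} - 7 t^{2} e^{- a t^{2}} \, dt = - \frac{7 \sqrt{\pi}}{2 a^{\frac{3}{2}}}.$$

Repeating twice in total — each differentiation brings down another $(-t^2)$ — gives
$$\frac{d^{2}J}{da^{2}} = \int_{-\infty}^{\infty} 7 t^{4} e^{- a t^{2}} \, dt = \frac{21 \sqrt{\pi}}{4 a^{\frac{5}{2}}},$$
and the integrand here is exactly the target integrand, so $I = \frac{21 \sqrt{\pi}}{4 a^{\frac{5}{2}}}$.

Setting $a = \frac{2}{3}$:
$$I = \frac{189 \sqrt{6} \sqrt{\pi}}{32}.$$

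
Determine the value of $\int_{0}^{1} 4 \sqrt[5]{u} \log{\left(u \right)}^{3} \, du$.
$- \frac{625}{54}$

Start from the elementary integral
$$J(a) = \int_{0}^{1} 4 u^{a} \, du = \frac{4}{a + 1}.$$

Differentiating under the integral sign brings down a factor of $\ln u$:
$$\frac{dJ}{da} = \int_{0}^{1} 4 u^{a} \log{\left(u \right)} \, du = - \frac{4}{\left(a + 1\right)^{2}}.$$

Repeating $3$ times in total — each differentiation brings down another $\ln u$ — gives
$$\frac{d^{3}J}{da^{3}} = \int_{0}^{1} 4 u^{a} \log{\left(u \right)}^{3} \, du = - \frac{24}{\left(a + 1\right)^{4}},$$
and the integrand here is exactly the target integrand, so $I = - \frac{24}{\left(a + 1\right)^{4}}$.

Setting $a = \frac{1}{5}$:
$$I = - \frac{625}{54}.$$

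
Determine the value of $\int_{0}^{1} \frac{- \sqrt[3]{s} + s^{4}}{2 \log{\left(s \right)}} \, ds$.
$\log{\left(\frac{\sqrt{15}}{2} \right)}$

Consider the one-parameter family: let $I(a) = \int_{0}^{1} \frac{- \sqrt[3]{s} + s^{a}}{2 \log{\left(s \right)}} \, ds$.

Since $\dfrac{\partial}{\partial a}\,s^{a} = s^{a} \ln s$, the $\ln s$ in the denominator cancels and
$$\frac{dI}{da} = \int_{0}^{1} \frac{1}{2} s^{a} \, ds = \frac{1}{2} \left[\frac{s^{a+1}}{a+1}\right]_0^1 = \frac{1}{2 \left(a + 1\right)}.$$

Integrating with respect to $a$ gives $I(a) = \frac{\log{\left(a + 1 \right)}}{2} - \log{\left(2 \right)} + \frac{\log{\left(3 \right)}}{2} + C$.

At $a = \frac{1}{3}$ the integrand is identically $0$, so $I(\frac{1}{3}) = 0$. The closed form gives $0$, hence $C = 0$.

Setting $a = 4$:
$$I = \log{\left(\frac{\sqrt{15}}{2} \right)}.$$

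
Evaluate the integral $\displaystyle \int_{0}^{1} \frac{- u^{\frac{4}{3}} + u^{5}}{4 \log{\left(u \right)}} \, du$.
$- \frac{\log{\left(7 \right)}}{4} + \frac{\log{\left(3 \right)}}{4} + \frac{\log{\left(6 \right)}}{4}$

Consider the one-parameter family: let $I(a) = \int_{0}^{1} \frac{- u^{\frac{4}{3}} + u^{a}}{4 \log{\left(u \right)}} \, du$.

Since $\dfrac{\partial}{\partial a}\,u^{a} = u^{a} \ln u$, the $\ln u$ in the denominator cancels and
$$\frac{dI}{da} = \int_{0}^{1} \frac{1}{4} u^{a} \, du = \frac{1}{4} \left[\frac{u^{a+1}}{a+1}\right]_0^1 = \frac{1}{4 \left(a + 1\right)}.$$

Integrating with respect to $a$ gives $I(a) = \frac{\log{\left(a + 1 \right)}}{4} - \frac{\log{\left(7 \right)}}{4} + \frac{\log{\left(3 \right)}}{4} + C$.

At $a = \frac{4}{3}$ the integrand is identically $0$, so $I(\frac{4}{3}) = 0$. The closed form gives $0$, hence $C = 0$.

Setting $a = 5$:
$$I = - \frac{\log{\left(7 \right)}}{4} + \frac{\log{\left(3 \right)}}{4} + \frac{\log{\left(6 \right)}}{4}.$$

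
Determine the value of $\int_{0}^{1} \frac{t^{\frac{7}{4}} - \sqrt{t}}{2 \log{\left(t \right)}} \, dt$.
$- \log{\left(6 \right)} + \frac{\log{\left(66 \right)}}{2}$

Replace the exponent $\frac{7}{4}$ by a parameter $a$: let $I(a) = \int_{0}^{1} \frac{- \sqrt{t} + t^{a}}{2 \log{\left(t \right)}} \, dt$.

Since $\dfrac{\partial}{\partial a}\,t^{a} = t^{a} \ln t$, the $\ln t$ in the denominator cancels and
$$\frac{dI}{da} = \int_{0}^{1} \frac{1}{2} t^{a} \, dt = \frac{1}{2} \left[\frac{t^{a+1}}{a+1}\right]_0^1 = \frac{1}{2 \left(a + 1\right)}.$$

Integrating with respect to $a$ gives $I(a) = \log{\left(\frac{\sqrt{6} \sqrt{a + 1}}{3} \right)} + C$.

At $a = \frac{1}{2}$ the integrand is identically $0$, so $I(\frac{1}{2}) = 0$. The closed form gives $0$, hence $C = 0$.

Setting $a = \frac{7}{4}$:
$$I = - \log{\left(6 \right)} + \frac{\log{\left(66 \right)}}{2}.$$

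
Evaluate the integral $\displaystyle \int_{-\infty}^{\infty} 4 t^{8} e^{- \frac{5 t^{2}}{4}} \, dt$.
$\frac{2688 \sqrt{5} \sqrt{\pi}}{625}$

Begin with the known integral
$$J(a) = \int_{-\infty}^{\infty} 4 e^{- a t^{2}} \, dt = \frac{4 \sqrt{\pi}}{\sqrt{a}}.$$

Differentiating under the integral sign brings down a factor of $(-t^2)$:
$$\frac{dJ}{da} = \int_{-\infty}^{\infty} - 4 t^{2} e^{- a t^{2}} \, dt = - \frac{2 \sqrt{\pi}}{a^{\frac{3}{2}}}.$$

Repeating $4$ times in total — each differentiation brings down another $(-t^2)$ — gives
$$\frac{d^{4}J}{da^{4}} = \int_{-\infty}^{\infty} 4 t^{8} e^{- a t^{2}} \, dt = \frac{105 \sqrt{\pi}}{4 a^{\frac{9}{2}}},$$
and the integrand here is exactly the target integrand, so $I = \frac{105 \sqrt{\pi}}{4 a^{\frac{9}{2}}}$.

Setting $a = \frac{5}{4}$:
$$I = \frac{2688 \sqrt{5} \sqrt{\pi}}{625}.$$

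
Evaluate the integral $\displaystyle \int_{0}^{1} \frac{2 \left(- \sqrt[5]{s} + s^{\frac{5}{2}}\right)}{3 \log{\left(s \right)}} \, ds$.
$\log{\left(\frac{\sqrt[3]{12} \cdot 35^{\frac{2}{3}}}{12} \right)}$

Consider the one-parameter family: let $I(a) = \int_{0}^{1} \frac{2 \left(s^{\frac{5}{2}} - s^{a}\right)}{3 \log{\left(s \right)}} \, ds$.

Since $\dfrac{\partial}{\partial a}\,s^{a} = s^{a} \ln s$, the $\ln s$ in the denominator cancels and
$$\frac{dI}{da} = \int_{0}^{1} - \frac{2}{3} s^{a} \, ds = - \frac{2}{3} \left[\frac{s^{a+1}}{a+1}\right]_0^1 = - \frac{2}{3 a + 3}.$$

Integrating with respect to $a$ gives $I(a) = - \frac{2 \log{\left(a + 1 \right)}}{3} - \frac{2 \log{\left(2 \right)}}{3} + \frac{2 \log{\left(7 \right)}}{3} + C$.

At $a = \frac{5}{2}$ the integrand is identically $0$, so $I(\frac{5}{2}) = 0$. The closed form gives $0$, hence $C = 0$.

Setting $a = \frac{1}{5}$:
$$I = \log{\left(\frac{\sqrt[3]{12} \cdot 35^{\frac{2}{3}}}{12} \right)}.$$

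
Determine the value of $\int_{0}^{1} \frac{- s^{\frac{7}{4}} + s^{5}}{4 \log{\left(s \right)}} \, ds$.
$- \frac{\log{\left(11 \right)}}{4} + \frac{\log{\left(2 \right)}}{2} + \frac{\log{\left(6 \right)}}{4}$

Consider the one-parameter family: let $I(a) = \int_{0}^{1} \frac{- s^{\frac{7}{4}} + s^{a}}{4 \log{\left(s \right)}} \, ds$.

Since $\dfrac{\partial}{\partial a}\,s^{a} = s^{a} \ln s$, the $\ln s$ in the denominator cancels and
$$\frac{dI}{da} = \int_{0}^{1} \frac{1}{4} s^{a} \, ds = \frac{1}{4} \left[\frac{s^{a+1}}{a+1}\right]_0^1 = \frac{1}{4 \left(a + 1\right)}.$$

Integrating with respect to $a$ gives $I(a) = \frac{\log{\left(a + 1 \right)}}{4} - \frac{\log{\left(11 \right)}}{4} + \frac{\log{\left(2 \right)}}{2} + C$.

At $a = \frac{7}{4}$ the integrand is identically $0$, so $I(\frac{7}{4}) = 0$. The closed form gives $0$, hence $C = 0$.

Setting $a = 5$:
$$I = - \frac{\log{\left(11 \right)}}{4} + \frac{\log{\left(2 \right)}}{2} + \frac{\log{\left(6 \right)}}{4}.$$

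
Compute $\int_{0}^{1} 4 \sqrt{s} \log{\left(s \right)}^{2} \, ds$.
$\frac{64}{27}$

Start from the elementary integral
$$J(a) = \int_{0}^{1} 4 s^{a} \, ds = \frac{4}{a + 1}.$$

Differentiating under the integral sign brings down a factor of $\ln s$:
$$\frac{dJ}{da} = \int_{0}^{1} 4 s^{a} \log{\left(s \right)} \, ds = - \frac{4}{\left(a + 1\right)^{2}}.$$

Repeating twice in total — each differentiation brings down another $\ln s$ — gives
$$\frac{d^{2}J}{da^{2}} = \int_{0}^{1} 4 s^{a} \log{\left(s \right)}^{2} \, ds = \frac{8}{\left(a + 1\right)^{3}},$$
and the integrand here is exactly the target integrand, so $I = \frac{8}{\left(a + 1\right)^{3}}$.

Setting $a = \frac{1}{2}$:
$$I = \frac{64}{27}.$$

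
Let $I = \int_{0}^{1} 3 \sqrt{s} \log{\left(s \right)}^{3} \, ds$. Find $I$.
$- \frac{32}{9}$

Begin with the known integral
$$J(a) = \int_{0}^{1} 3 s^{a} \, ds = \frac{3}{a + 1}.$$

Differentiating under the integral sign brings down a factor of $\ln s$:
$$\frac{dJ}{da} = \int_{0}^{1} 3 s^{a} \log{\left(s \right)} \, ds = - \frac{3}{\left(a + 1\right)^{2}}.$$

Repeating $3$ times in total — each differentiation brings down another $\ln s$ — gives
$$\frac{d^{3}J}{da^{3}} = \int_{0}^{1} 3 s^{a} \log{\left(s \right)}^{3} \, ds = - \frac{18}{\left(a + 1\right)^{4}},$$
and the integrand here is exactly the target integrand, so $I = - \frac{18}{\left(a + 1\right)^{4}}$.

Setting $a = \frac{1}{2}$:
$$I = - \frac{32}{9}.$$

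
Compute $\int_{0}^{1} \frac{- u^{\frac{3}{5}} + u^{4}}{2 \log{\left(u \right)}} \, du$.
$- \frac{3 \log{\left(2 \right)}}{2} + \log{\left(5 \right)}$

Replace the exponent $4$ by a parameter $a$: let $I(a) = \int_{0}^{1} \frac{- u^{\frac{3}{5}} + u^{a}}{2 \log{\left(u \right)}} \, du$.

Since $\dfrac{\partial}{\partial a}\,u^{a} = u^{a} \ln u$, the $\ln u$ in the denominator cancels and
$$\frac{dI}{da} = \int_{0}^{1} \frac{1}{2} u^{a} \, du = \frac{1}{2} \left[\frac{u^{a+1}}{a+1}\right]_0^1 = \frac{1}{2 \left(a + 1\right)}.$$

Integrating with respect to $a$ gives $I(a) = \log{\left(\frac{\sqrt{10} \sqrt{a + 1}}{4} \right)} + C$.

At $a = \frac{3}{5}$ the integrand is identically $0$, so $I(\frac{3}{5}) = 0$. The closed form gives $0$, hence $C = 0$.

Setting $a = 4$:
$$I = - \frac{3 \log{\left(2 \right)}}{2} + \log{\left(5 \right)}.$$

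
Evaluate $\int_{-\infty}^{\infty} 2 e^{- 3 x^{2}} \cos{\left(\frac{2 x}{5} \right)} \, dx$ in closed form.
$\frac{2 \sqrt{3} \sqrt{\pi}}{3 e^{\frac{1}{75}}}$

Let $b$ denote the cosine frequency and define $I(b) = \int_{-\infty}^{\infty} 2 e^{- 3 x^{2}} \cos{\left(b x \right)} \, dx$.

Differentiating under the integral sign,
$$I'(b) = \int_{-\infty}^{\infty} - 2 x e^{- 3 x^{2}} \sin{\left(b x \right)} \, dx.$$

Integrate $\int_{-\infty}^{\infty} x \sin(b x)\, e^{- 3 x^{2}}\, dx$ by parts with $u = \sin(b x)$ and $dv = x\, e^{- 3 x^{2}}\, dx$, giving $v = - \frac{e^{- 3 x^{2}}}{6}$. The boundary term vanishes and
$$\int_{-\infty}^{\infty} x \sin(b x)\, e^{- 3 x^{2}}\, dx = \frac{b}{6} \int_{-\infty}^{\infty} \cos(b x)\, e^{- 3 x^{2}}\, dx,$$
so $I'(b) = - \frac{b}{6}\, I(b)$.

This is a separable first-order ODE; solving with the initial condition $I(0) = \int_{-\infty}^{\infty} 2 e^{- 3 x^{2}}\,dx = \frac{2 \sqrt{3} \sqrt{\pi}}{3}$ gives
$$I(b) = \frac{2 \sqrt{3} \sqrt{\pi} e^{- \frac{b^{2}}{12}}}{3}.$$

Setting $b = \frac{2}{5}$:
$$I = \frac{2 \sqrt{3} \sqrt{\pi}}{3 e^{\frac{1}{75}}}.$$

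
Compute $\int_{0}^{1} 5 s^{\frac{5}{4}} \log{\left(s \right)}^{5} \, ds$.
$- \frac{819200}{177147}$

Start from the elementary integral
$$J(a) = \int_{0}^{1} 5 s^{a} \, ds = \frac{5}{a + 1}.$$

Differentiating under the integral sign brings down a factor of $\ln s$:
$$\frac{dJ}{da} = \int_{0}^{1} 5 s^{a} \log{\left(s \right)} \, ds = - \frac{5}{\left(a + 1\right)^{2}}.$$

Repeating $5$ times in total — each differentiation brings down another $\ln s$ — gives
$$\frac{d^{5}J}{da^{5}} = \int_{0}^{1} 5 s^{a} \log{\left(s \right)}^{5} \, ds = - \frac{600}{\left(a + 1\right)^{6}},$$
and the integrand here is exactly the target integrand, so $I = - \frac{600}{\left(a + 1\right)^{6}}$.

Setting $a = \frac{5}{4}$:
$$I = - \frac{819200}{177147}.$$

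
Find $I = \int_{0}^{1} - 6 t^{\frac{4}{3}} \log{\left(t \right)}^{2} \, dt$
$- \frac{324}{343}$

Start from the elementary integral
$$J(a) = \int_{0}^{1} - 6 t^{a} \, dt = - \frac{6}{a + 1}.$$

Differentiating under the integral sign brings down a factor of $\ln t$:
$$\frac{dJ}{da} = \int_{0}^{1} - 6 t^{a} \log{\left(t \right)} \, dt = \frac{6}{\left(a + 1\right)^{2}}.$$

Repeating twice in total — each differentiation brings down another $\ln t$ — gives
$$\frac{d^{2}J}{da^{2}} = \int_{0}^{1} - 6 t^{a} \log{\left(t \right)}^{2} \, dt = - \frac{12}{\left(a + 1\right)^{3}},$$
and the integrand here is exactly the target integrand, so $I = - \frac{12}{\left(a + 1\right)^{3}}$.

Setting $a = \frac{4}{3}$:
$$I = - \frac{324}{343}.$$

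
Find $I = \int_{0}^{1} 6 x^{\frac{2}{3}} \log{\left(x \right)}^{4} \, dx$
$\frac{34992}{3125}$

Start from the elementary integral
$$J(a) = \int_{0}^{1} 6 x^{a} \, dx = \frac{6}{a + 1}.$$

Differentiating under the integral sign brings down a factor of $\ln x$:
$$\frac{dJ}{da} = \int_{0}^{1} 6 x^{a} \log{\left(x \right)} \, dx = - \frac{6}{\left(a + 1\right)^{2}}.$$

Repeating $4$ times in total — each differentiation brings down another $\ln x$ — gives
$$\frac{d^{4}J}{da^{4}} = \int_{0}^{1} 6 x^{a} \log{\left(x \right)}^{4} \, dx = \frac{144}{\left(a + 1\right)^{5}},$$
and the integrand here is exactly the target integrand, so $I = \frac{144}{\left(a + 1\right)^{5}}$.

Setting $a = \frac{2}{3}$:
$$I = \frac{34992}{3125}.$$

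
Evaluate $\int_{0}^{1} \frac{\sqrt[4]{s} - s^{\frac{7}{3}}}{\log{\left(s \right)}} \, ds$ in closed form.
$\log{\left(\frac{3}{8} \right)}$

Consider the one-parameter family: let $I(a) = \int_{0}^{1} \frac{- s^{\frac{7}{3}} + s^{a}}{\log{\left(s \right)}} \, ds$.

Since $\dfrac{\partial}{\partial a}\,s^{a} = s^{a} \ln s$, the $\ln s$ in the denominator cancels and
$$\frac{dI}{da} = \int_{0}^{1} s^{a} \, ds = \left[\frac{s^{a+1}}{a+1}\right]_0^1 = \frac{1}{a + 1}.$$

Integrating with respect to $a$ gives $I(a) = \log{\left(\frac{3 a}{10} + \frac{3}{10} \right)} + C$.

At $a = \frac{7}{3}$ the integrand is identically $0$, so $I(\frac{7}{3}) = 0$. The closed form gives $0$, hence $C = 0$.

Setting $a = \frac{1}{4}$:
$$I = \log{\left(\frac{3}{8} \right)}.$$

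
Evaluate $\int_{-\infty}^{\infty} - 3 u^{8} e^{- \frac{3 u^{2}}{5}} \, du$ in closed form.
$- \frac{21875 \sqrt{15} \sqrt{\pi}}{432}$

Begin with the known integral
$$J(a) = \int_{-\infty}^{\infty} - 3 e^{- a u^{2}} \, du = - \frac{3 \sqrt{\pi}}{\sqrt{a}}.$$

Differentiating under the integral sign brings down a factor of $(-u^2)$:
$$\frac{dJ}{da} = \int_{-\infty}^{\infty} 3 u^{2} e^{- a u^{2}} \, du = \frac{3 \sqrt{\pi}}{2 a^{\frac{3}{2}}}.$$

Repeating $4$ times in total — each differentiation brings down another $(-u^2)$ — gives
$$\frac{d^{4}J}{da^{4}} = \int_{-\infty}^{\infty} - 3 u^{8} e^{- a u^{2}} \, du = - \frac{315 \sqrt{\pi}}{16 a^{\frac{9}{2}}},$$
and the integrand here is exactly the target integrand, so $I = - \frac{315 \sqrt{\pi}}{16 a^{\frac{9}{2}}}$.

Setting $a = \frac{3}{5}$:
$$I = - \frac{21875 \sqrt{15} \sqrt{\pi}}{432}.$$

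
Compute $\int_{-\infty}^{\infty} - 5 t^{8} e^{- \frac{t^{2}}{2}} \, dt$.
$- 525 \sqrt{2} \sqrt{\pi}$

Start from the elementary integral
$$J(a) = \int_{-\infty}^{\infty} - 5 e^{- a t^{2}} \, dt = - \frac{5 \sqrt{\pi}}{\sqrt{a}}.$$

Differentiating under the integral sign brings down a factor of $(-t^2)$:
$$\frac{dJ}{da} = \int_{-\infty}^{\infty} 5 t^{2} e^{- a t^{2}} \, dt = \frac{5 \sqrt{\pi}}{2 a^{\frac{3}{2}}}.$$

Repeating $4$ times in total — each differentiation brings down another $(-t^2)$ — gives
$$\frac{d^{4}J}{da^{4}} = \int_{-\infty}^{\infty} - 5 t^{8} e^{- a t^{2}} \, dt = - \frac{525 \sqrt{\pi}}{16 a^{\frac{9}{2}}},$$
and the integrand here is exactly the target integrand, so $I = - \frac{525 \sqrt{\pi}}{16 a^{\frac{9}{2}}}$.

Setting $a = \frac{1}{2}$:
$$I = - 525 \sqrt{2} \sqrt{\pi}.$$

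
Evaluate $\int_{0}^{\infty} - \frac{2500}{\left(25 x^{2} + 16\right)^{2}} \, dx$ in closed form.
$- \frac{125 \pi}{64}$

Recall the elementary integral
$$J(a) = \int_{0}^{\infty} - \frac{4}{a^{2} + x^{2}} \, dx = - \frac{2 \pi}{a}.$$

Differentiating under the integral sign with respect to $a$,
$$\frac{dJ}{da} = \int_{0}^{\infty} \frac{8 a}{\left(a^{2} + x^{2}\right)^{2}} \, dx = \frac{2 \pi}{a^{2}},$$
so $\int_{0}^{\infty} - \frac{4}{\left(a^{2} + x^{2}\right)^{2}} \, dx = - \frac{\pi}{a^{3}}$.

Setting $a = \frac{4}{5}$:
$$I = - \frac{125 \pi}{64}.$$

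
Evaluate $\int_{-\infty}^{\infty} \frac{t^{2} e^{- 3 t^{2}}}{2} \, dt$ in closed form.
$\frac{\sqrt{3} \sqrt{\pi}}{36}$

Begin with the known integral
$$J(a) = \int_{-\infty}^{\infty} \frac{e^{- a t^{2}}}{2} \, dt = \frac{\sqrt{\pi}}{2 \sqrt{a}}.$$

Differentiating under the integral sign brings down a factor of $(-t^2)$:
$$\frac{dJ}{da} = \int_{-\infty}^{\infty} - \frac{t^{2} e^{- a t^{2}}}{2} \, dt = - \frac{\sqrt{\pi}}{4 a^{\frac{3}{2}}}.$$

The integral on the left is $-I$, so $I = \frac{\sqrt{\pi}}{4 a^{\frac{3}{2}}}$.

Setting $a = 3$:
$$I = \frac{\sqrt{3} \sqrt{\pi}}{36}.$$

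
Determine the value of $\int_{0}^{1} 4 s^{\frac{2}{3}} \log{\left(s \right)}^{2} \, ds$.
$\frac{216}{125}$

Begin with the known integral
$$J(a) = \int_{0}^{1} 4 s^{a} \, ds = \frac{4}{a + 1}.$$

Differentiating under the integral sign brings down a factor of $\ln s$:
$$\frac{dJ}{da} = \int_{0}^{1} 4 s^{a} \log{\left(s \right)} \, ds = - \frac{4}{\left(a + 1\right)^{2}}.$$

Repeating twice in total — each differentiation brings down another $\ln s$ — gives
$$\frac{d^{2}J}{da^{2}} = \int_{0}^{1} 4 s^{a} \log{\left(s \right)}^{2} \, ds = \frac{8}{\left(a + 1\right)^{3}},$$
and the integrand here is exactly the target integrand, so $I = \frac{8}{\left(a + 1\right)^{3}}$.

Setting $a = \frac{2}{3}$:
$$I = \frac{216}{125}.$$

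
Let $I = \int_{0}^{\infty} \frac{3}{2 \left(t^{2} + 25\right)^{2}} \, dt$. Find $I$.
$\frac{3 \pi}{1000}$

Recall the elementary integral
$$J(a) = \int_{0}^{\infty} \frac{3}{2 \left(a^{2} + t^{2}\right)} \, dt = \frac{3 \pi}{4 a}.$$

Differentiating under the integral sign with respect to $a$,
$$\frac{dJ}{da} = \int_{0}^{\infty} - \frac{3 a}{\left(a^{2} + t^{2}\right)^{2}} \, dt = - \frac{3 \pi}{4 a^{2}},$$
so $\int_{0}^{\infty} \frac{3}{2 \left(a^{2} + t^{2}\right)^{2}} \, dt = \frac{3 \pi}{8 a^{3}}$.

Setting $a = 5$:
$$I = \frac{3 \pi}{1000}.$$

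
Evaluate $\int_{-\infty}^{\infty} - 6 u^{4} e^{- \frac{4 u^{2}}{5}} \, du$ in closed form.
$- \frac{225 \sqrt{5} \sqrt{\pi}}{64}$

Consider the simpler parametrised integral
$$J(a) = \int_{-\infty}^{\infty} - 6 e^{- a u^{2}} \, du = - \frac{6 \sqrt{\pi}}{\sqrt{a}}.$$

Differentiating under the integral sign brings down a factor of $(-u^2)$:
$$\frac{dJ}{da} = \int_{-\infty}^{\infty} 6 u^{2} e^{- a u^{2}} \, du = \frac{3 \sqrt{\pi}}{a^{\frac{3}{2}}}.$$

Repeating twice in total — each differentiation brings down another $(-u^2)$ — gives
$$\frac{d^{2}J}{da^{2}} = \int_{-\infty}^{\infty} - 6 u^{4} e^{- a u^{2}} \, du = - \frac{9 \sqrt{\pi}}{2 a^{\frac{5}{2}}},$$
and the integrand here is exactly the target integrand, so $I = - \frac{9 \sqrt{\pi}}{2 a^{\frac{5}{2}}}$.

Setting $a = \frac{4}{5}$:
$$I = - \frac{225 \sqrt{5} \sqrt{\pi}}{64}.$$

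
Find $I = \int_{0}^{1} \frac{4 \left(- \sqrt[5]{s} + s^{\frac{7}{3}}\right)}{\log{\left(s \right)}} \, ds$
$- \log{\left(\frac{6561}{390625} \right)}$

Replace the exponent $\frac{1}{5}$ by a parameter $a$: let $I(a) = \int_{0}^{1} \frac{4 \left(s^{\frac{7}{3}} - s^{a}\right)}{\log{\left(s \right)}} \, ds$.

Since $\dfrac{\partial}{\partial a}\,s^{a} = s^{a} \ln s$, the $\ln s$ in the denominator cancels and
$$\frac{dI}{da} = \int_{0}^{1} -4 s^{a} \, ds = -4 \left[\frac{s^{a+1}}{a+1}\right]_0^1 = - \frac{4}{a + 1}.$$

Integrating with respect to $a$ gives $I(a) = - \log{\left(\frac{81 \left(a + 1\right)^{4}}{10000} \right)} + C$.

At $a = \frac{7}{3}$ the integrand is identically $0$, so $I(\frac{7}{3}) = 0$. The closed form gives $0$, hence $C = 0$.

Setting $a = \frac{1}{5}$:
$$I = - \log{\left(\frac{6561}{390625} \right)}.$$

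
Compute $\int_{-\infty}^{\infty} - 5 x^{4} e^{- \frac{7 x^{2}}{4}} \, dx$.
$- \frac{120 \sqrt{7} \sqrt{\pi}}{343}$

Start from the elementary integral
$$J(a) = \int_{-\infty}^{\infty} - 5 e^{- a x^{2}} \, dx = - \frac{5 \sqrt{\pi}}{\sqrt{a}}.$$

Differentiating under the integral sign brings down a factor of $(-x^2)$:
$$\frac{dJ}{da} = \int_{-\infty}^{\infty} 5 x^{2} e^{- a x^{2}} \, dx = \frac{5 \sqrt{\pi}}{2 a^{\frac{3}{2}}}.$$

Repeating twice in total — each differentiation brings down another $(-x^2)$ — gives
$$\frac{d^{2}J}{da^{2}} = \int_{-\infty}^{\infty} - 5 x^{4} e^{- a x^{2}} \, dx = - \frac{15 \sqrt{\pi}}{4 a^{\frac{5}{2}}},$$
and the integrand here is exactly the target integrand, so $I = - \frac{15 \sqrt{\pi}}{4 a^{\frac{5}{2}}}$.

Setting $a = \frac{7}{4}$:
$$I = - \frac{120 \sqrt{7} \sqrt{\pi}}{343}.$$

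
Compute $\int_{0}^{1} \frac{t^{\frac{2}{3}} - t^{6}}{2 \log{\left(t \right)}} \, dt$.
$\log{\left(\frac{\sqrt{105}}{21} \right)}$

Introduce a parameter $a$ in the exponent: let $I(a) = \int_{0}^{1} \frac{t^{\frac{2}{3}} - t^{a}}{2 \log{\left(t \right)}} \, dt$.

Since $\dfrac{\partial}{\partial a}\,t^{a} = t^{a} \ln t$, the $\ln t$ in the denominator cancels and
$$\frac{dI}{da} = \int_{0}^{1} - \frac{1}{2} t^{a} \, dt = - \frac{1}{2} \left[\frac{t^{a+1}}{a+1}\right]_0^1 = - \frac{1}{2 a + 2}.$$

Integrating with respect to $a$ gives $I(a) = - \frac{\log{\left(a + 1 \right)}}{2} - \frac{\log{\left(3 \right)}}{2} + \frac{\log{\left(5 \right)}}{2} + C$.

At $a = \frac{2}{3}$ the integrand is identically $0$, so $I(\frac{2}{3}) = 0$. The closed form gives $0$, hence $C = 0$.

Setting $a = 6$:
$$I = \log{\left(\frac{\sqrt{105}}{21} \right)}.$$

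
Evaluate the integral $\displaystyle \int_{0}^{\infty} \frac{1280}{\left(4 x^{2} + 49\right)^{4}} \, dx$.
$\frac{100 \pi}{823543}$

Begin with the known result
$$J(a) = \int_{0}^{\infty} \frac{5}{a^{2} + x^{2}} \, dx = \frac{5 \pi}{2 a}.$$

Differentiating under the integral sign with respect to $a$,
$$\frac{dJ}{da} = \int_{0}^{\infty} - \frac{10 a}{\left(a^{2} + x^{2}\right)^{2}} \, dx = - \frac{5 \pi}{2 a^{2}},$$
so $\int_{0}^{\infty} \frac{5}{\left(a^{2} + x^{2}\right)^{2}} \, dx = \frac{5 \pi}{4 a^{3}}$.

Repeating — each differentiation of $1/(x^2+a^2)^j$ produces $-2ja/(x^2+a^2)^{j+1}$ — and dividing through by $-2ja$ at each step yields, after $3$ differentiations in total,
$$\int_{0}^{\infty} \frac{5}{\left(a^{2} + x^{2}\right)^{4}} \, dx = \frac{25 \pi}{32 a^{7}}.$$

Setting $a = \frac{7}{2}$:
$$I = \frac{100 \pi}{823543}.$$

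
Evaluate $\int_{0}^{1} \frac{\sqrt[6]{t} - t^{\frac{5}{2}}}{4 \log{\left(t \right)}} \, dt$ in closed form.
$- \frac{\log{\left(6 \right)}}{4} + \frac{\log{\left(2 \right)}}{4}$

Consider the one-parameter family: let $I(a) = \int_{0}^{1} \frac{- t^{\frac{5}{2}} + t^{a}}{4 \log{\left(t \right)}} \, dt$.

Since $\dfrac{\partial}{\partial a}\,t^{a} = t^{a} \ln t$, the $\ln t$ in the denominator cancels and
$$\frac{dI}{da} = \int_{0}^{1} \frac{1}{4} t^{a} \, dt = \frac{1}{4} \left[\frac{t^{a+1}}{a+1}\right]_0^1 = \frac{1}{4 \left(a + 1\right)}.$$

Integrating with respect to $a$ gives $I(a) = \frac{\log{\left(a + 1 \right)}}{4} - \frac{\log{\left(7 \right)}}{4} + \frac{\log{\left(2 \right)}}{4} + C$.

At $a = \frac{5}{2}$ the integrand is identically $0$, so $I(\frac{5}{2}) = 0$. The closed form gives $0$, hence $C = 0$.

Setting $a = \frac{1}{6}$:
$$I = - \frac{\log{\left(6 \right)}}{4} + \frac{\log{\left(2 \right)}}{4}.$$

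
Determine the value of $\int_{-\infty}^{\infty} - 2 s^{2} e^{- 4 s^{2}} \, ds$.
$- \frac{\sqrt{\pi}}{8}$

Start from the elementary integral
$$J(a) = \int_{-\infty}^{\infty} - 2 e^{- a s^{2}} \, ds = - \frac{2 \sqrt{\pi}}{\sqrt{a}}.$$

Differentiating under the integral sign brings down a factor of $(-s^2)$:
$$\frac{dJ}{da} = \int_{-\infty}^{\infty} 2 s^{2} e^{- a s^{2}} \, ds = \frac{\sqrt{\pi}}{a^{\frac{3}{2}}}.$$

The integral on the left is $-I$, so $I = - \frac{\sqrt{\pi}}{a^{\frac{3}{2}}}$.

Setting $a = 4$:
$$I = - \frac{\sqrt{\pi}}{8}.$$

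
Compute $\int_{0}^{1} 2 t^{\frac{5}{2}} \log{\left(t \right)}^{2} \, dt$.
$\frac{32}{343}$

Start from the elementary integral
$$J(a) = \int_{0}^{1} 2 t^{a} \, dt = \frac{2}{a + 1}.$$

Differentiating under the integral sign brings down a factor of $\ln t$:
$$\frac{dJ}{da} = \int_{0}^{1} 2 t^{a} \log{\left(t \right)} \, dt = - \frac{2}{\left(a + 1\right)^{2}}.$$

Repeating twice in total — each differentiation brings down another $\ln t$ — gives
$$\frac{d^{2}J}{da^{2}} = \int_{0}^{1} 2 t^{a} \log{\left(t \right)}^{2} \, dt = \frac{4}{\left(a + 1\right)^{3}},$$
and the integrand here is exactly the target integrand, so $I = \frac{4}{\left(a + 1\right)^{3}}$.

Setting $a = \frac{5}{2}$:
$$I = \frac{32}{343}.$$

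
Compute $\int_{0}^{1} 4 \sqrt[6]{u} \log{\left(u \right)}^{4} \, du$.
$\frac{746496}{16807}$

Start from the elementary integral
$$J(a) = \int_{0}^{1} 4 u^{a} \, du = \frac{4}{a + 1}.$$

Differentiating under the integral sign brings down a factor of $\ln u$:
$$\frac{dJ}{da} = \int_{0}^{1} 4 u^{a} \log{\left(u \right)} \, du = - \frac{4}{\left(a + 1\right)^{2}}.$$

Repeating $4$ times in total — each differentiation brings down another $\ln u$ — gives
$$\frac{d^{4}J}{da^{4}} = \int_{0}^{1} 4 u^{a} \log{\left(u \right)}^{4} \, du = \frac{96}{\left(a + 1\right)^{5}},$$
and the integrand here is exactly the target integrand, so $I = \frac{96}{\left(a + 1\right)^{5}}$.

Setting $a = \frac{1}{6}$:
$$I = \frac{746496}{16807}.$$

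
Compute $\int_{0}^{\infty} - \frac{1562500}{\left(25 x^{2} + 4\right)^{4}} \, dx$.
$- \frac{390625 \pi}{1024}$

Begin with the known result
$$J(a) = \int_{0}^{\infty} - \frac{4}{a^{2} + x^{2}} \, dx = - \frac{2 \pi}{a}.$$

Differentiating under the integral sign with respect to $a$,
$$\frac{dJ}{da} = \int_{0}^{\infty} \frac{8 a}{\left(a^{2} + x^{2}\right)^{2}} \, dx = \frac{2 \pi}{a^{2}},$$
so $\int_{0}^{\infty} - \frac{4}{\left(a^{2} + x^{2}\right)^{2}} \, dx = - \frac{\pi}{a^{3}}$.

Repeating — each differentiation of $1/(x^2+a^2)^j$ produces $-2ja/(x^2+a^2)^{j+1}$ — and dividing through by $-2ja$ at each step yields, after $3$ differentiations in total,
$$\int_{0}^{\infty} - \frac{4}{\left(a^{2} + x^{2}\right)^{4}} \, dx = - \frac{5 \pi}{8 a^{7}}.$$

Setting $a = \frac{2}{5}$:
$$I = - \frac{390625 \pi}{1024}.$$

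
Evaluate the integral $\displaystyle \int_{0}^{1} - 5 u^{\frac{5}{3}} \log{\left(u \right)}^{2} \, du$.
$- \frac{135}{256}$

Begin with the known integral
$$J(a) = \int_{0}^{1} - 5 u^{a} \, du = - \frac{5}{a + 1}.$$

Differentiating under the integral sign brings down a factor of $\ln u$:
$$\frac{dJ}{da} = \int_{0}^{1} - 5 u^{a} \log{\left(u \right)} \, du = \frac{5}{\left(a + 1\right)^{2}}.$$

Repeating twice in total — each differentiation brings down another $\ln u$ — gives
$$\frac{d^{2}J}{da^{2}} = \int_{0}^{1} - 5 u^{a} \log{\left(u \right)}^{2} \, du = - \frac{10}{\left(a + 1\right)^{3}},$$
and the integrand here is exactly the target integrand, so $I = - \frac{10}{\left(a + 1\right)^{3}}$.

Setting $a = \frac{5}{3}$:
$$I = - \frac{135}{256}.$$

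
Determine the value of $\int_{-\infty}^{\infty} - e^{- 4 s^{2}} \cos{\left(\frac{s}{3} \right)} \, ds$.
$- \frac{\sqrt{\pi}}{2 e^{\frac{1}{144}}}$

Define $I(b) = \int_{-\infty}^{\infty} - e^{- 4 s^{2}} \cos{\left(b s \right)} \, ds$.

Differentiating under the integral sign,
$$I'(b) = \int_{-\infty}^{\infty} s e^{- 4 s^{2}} \sin{\left(b s \right)} \, ds.$$

Integrate $\int_{-\infty}^{\infty} s \sin(b s)\, e^{- 4 s^{2}}\, ds$ by parts with $u = \sin(b s)$ and $dv = s\, e^{- 4 s^{2}}\, ds$, giving $v = - \frac{e^{- 4 s^{2}}}{8}$. The boundary term vanishes and
$$\int_{-\infty}^{\infty} s \sin(b s)\, e^{- 4 s^{2}}\, ds = \frac{b}{8} \int_{-\infty}^{\infty} \cos(b s)\, e^{- 4 s^{2}}\, ds,$$
so $I'(b) = - \frac{b}{8}\, I(b)$.

This is a separable first-order ODE; solving with the initial condition $I(0) = \int_{-\infty}^{\infty} - e^{- 4 s^{2}}\,ds = - \frac{\sqrt{\pi}}{2}$ gives
$$I(b) = - \frac{\sqrt{\pi} e^{- \frac{b^{2}}{16}}}{2}.$$

Setting $b = \frac{1}{3}$:
$$I = - \frac{\sqrt{\pi}}{2 e^{\frac{1}{144}}}.$$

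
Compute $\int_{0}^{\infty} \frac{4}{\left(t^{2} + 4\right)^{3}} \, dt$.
$\frac{3 \pi}{128}$

Begin with the known result
$$J(a) = \int_{0}^{\infty} \frac{4}{a^{2} + t^{2}} \, dt = \frac{2 \pi}{a}.$$

Differentiating under the integral sign with respect to $a$,
$$\frac{dJ}{da} = \int_{0}^{\infty} - \frac{8 a}{\left(a^{2} + t^{2}\right)^{2}} \, dt = - \frac{2 \pi}{a^{2}},$$
so $\int_{0}^{\infty} \frac{4}{\left(a^{2} + t^{2}\right)^{2}} \, dt = \frac{\pi}{a^{3}}$.

Repeating — each differentiation of $1/(t^2+a^2)^j$ produces $-2ja/(t^2+a^2)^{j+1}$ — and dividing through by $-2ja$ at each step yields, after $2$ differentiations in total,
$$\int_{0}^{\infty} \frac{4}{\left(a^{2} + t^{2}\right)^{3}} \, dt = \frac{3 \pi}{4 a^{5}}.$$

Setting $a = 2$:
$$I = \frac{3 \pi}{128}.$$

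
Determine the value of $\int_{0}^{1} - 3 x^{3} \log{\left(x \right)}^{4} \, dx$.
$- \frac{9}{128}$

Consider the simpler parametrised integral
$$J(a) = \int_{0}^{1} - 3 x^{a} \, dx = - \frac{3}{a + 1}.$$

Differentiating under the integral sign brings down a factor of $\ln x$:
$$\frac{dJ}{da} = \int_{0}^{1} - 3 x^{a} \log{\left(x \right)} \, dx = \frac{3}{\left(a + 1\right)^{2}}.$$

Repeating $4$ times in total — each differentiation brings down another $\ln x$ — gives
$$\frac{d^{4}J}{da^{4}} = \int_{0}^{1} - 3 x^{a} \log{\left(x \right)}^{4} \, dx = - \frac{72}{\left(a + 1\right)^{5}},$$
and the integrand here is exactly the target integrand, so $I = - \frac{72}{\left(a + 1\right)^{5}}$.

Setting $a = 3$:
$$I = - \frac{9}{128}.$$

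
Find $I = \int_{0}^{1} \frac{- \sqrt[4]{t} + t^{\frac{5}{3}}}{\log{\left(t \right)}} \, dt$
$\log{\left(\frac{32}{15} \right)}$

Introduce a parameter $a$ in the exponent: let $I(a) = \int_{0}^{1} \frac{- \sqrt[4]{t} + t^{a}}{\log{\left(t \right)}} \, dt$.

Since $\dfrac{\partial}{\partial a}\,t^{a} = t^{a} \ln t$, the $\ln t$ in the denominator cancels and
$$\frac{dI}{da} = \int_{0}^{1} t^{a} \, dt = \left[\frac{t^{a+1}}{a+1}\right]_0^1 = \frac{1}{a + 1}.$$

Integrating with respect to $a$ gives $I(a) = \log{\left(\frac{4 a}{5} + \frac{4}{5} \right)} + C$.

At $a = \frac{1}{4}$ the integrand is identically $0$, so $I(\frac{1}{4}) = 0$. The closed form gives $0$, hence $C = 0$.

Setting $a = \frac{5}{3}$:
$$I = \log{\left(\frac{32}{15} \right)}.$$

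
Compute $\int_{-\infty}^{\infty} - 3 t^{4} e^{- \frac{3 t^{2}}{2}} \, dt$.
$- \frac{\sqrt{6} \sqrt{\pi}}{3}$

Consider the simpler parametrised integral
$$J(a) = \int_{-\infty}^{\infty} - 3 e^{- a t^{2}} \, dt = - \frac{3 \sqrt{\pi}}{\sqrt{a}}.$$

Differentiating under the integral sign brings down a factor of $(-t^2)$:
$$\frac{dJ}{da} = \int_{-\infty}^{\infty} 3 t^{2} e^{- a t^{2}} \, dt = \frac{3 \sqrt{\pi}}{2 a^{\frac{3}{2}}}.$$

Repeating twice in total — each differentiation brings down another $(-t^2)$ — gives
$$\frac{d^{2}J}{da^{2}} = \int_{-\infty}^{\infty} - 3 t^{4} e^{- a t^{2}} \, dt = - \frac{9 \sqrt{\pi}}{4 a^{\frac{5}{2}}},$$
and the integrand here is exactly the target integrand, so $I = - \frac{9 \sqrt{\pi}}{4 a^{\frac{5}{2}}}$.

Setting $a = \frac{3}{2}$:
$$I = - \frac{\sqrt{6} \sqrt{\pi}}{3}.$$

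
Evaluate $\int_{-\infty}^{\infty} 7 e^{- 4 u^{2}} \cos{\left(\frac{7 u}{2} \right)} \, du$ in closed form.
$\frac{7 \sqrt{\pi}}{2 e^{\frac{49}{64}}}$

Let $b$ denote the cosine frequency and define $I(b) = \int_{-\infty}^{\infty} 7 e^{- 4 u^{2}} \cos{\left(b u \right)} \, du$.

Differentiating under the integral sign,
$$I'(b) = \int_{-\infty}^{\infty} - 7 u e^{- 4 u^{2}} \sin{\left(b u \right)} \, du.$$

Integrate $\int_{-\infty}^{\infty} u \sin(b u)\, e^{- 4 u^{2}}\, du$ by parts with $w = \sin(b u)$ and $dv = u\, e^{- 4 u^{2}}\, du$, giving $v = - \frac{e^{- 4 u^{2}}}{8}$. The boundary term vanishes and
$$\int_{-\infty}^{\infty} u \sin(b u)\, e^{- 4 u^{2}}\, du = \frac{b}{8} \int_{-\infty}^{\infty} \cos(b u)\, e^{- 4 u^{2}}\, du,$$
so $I'(b) = - \frac{b}{8}\, I(b)$.

This is a separable first-order ODE; solving with the initial condition $I(0) = \int_{-\infty}^{\infty} 7 e^{- 4 u^{2}}\,du = \frac{7 \sqrt{\pi}}{2}$ gives
$$I(b) = \frac{7 \sqrt{\pi} e^{- \frac{b^{2}}{16}}}{2}.$$

Setting $b = \frac{7}{2}$:
$$I = \frac{7 \sqrt{\pi}}{2 e^{\frac{49}{64}}}.$$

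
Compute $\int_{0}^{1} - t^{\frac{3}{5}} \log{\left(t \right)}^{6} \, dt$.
$- \frac{3515625}{131072}$

Begin with the known integral
$$J(a) = \int_{0}^{1} - t^{a} \, dt = - \frac{1}{a + 1}.$$

Differentiating under the integral sign brings down a factor of $\ln t$:
$$\frac{dJ}{da} = \int_{0}^{1} - t^{a} \log{\left(t \right)} \, dt = \frac{1}{\left(a + 1\right)^{2}}.$$

Repeating $6$ times in total — each differentiation brings down another $\ln t$ — gives
$$\frac{d^{6}J}{da^{6}} = \int_{0}^{1} - t^{a} \log{\left(t \right)}^{6} \, dt = - \frac{720}{\left(a + 1\right)^{7}},$$
and the integrand here is exactly the target integrand, so $I = - \frac{720}{\left(a + 1\right)^{7}}$.

Setting $a = \frac{3}{5}$:
$$I = - \frac{3515625}{131072}.$$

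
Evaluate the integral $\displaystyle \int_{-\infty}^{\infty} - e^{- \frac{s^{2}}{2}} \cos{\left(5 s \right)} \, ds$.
$- \frac{\sqrt{2} \sqrt{\pi}}{e^{\frac{25}{2}}}$

Let $b$ denote the cosine frequency and define $I(b) = \int_{-\infty}^{\infty} - e^{- \frac{s^{2}}{2}} \cos{\left(b s \right)} \, ds$.

Differentiating under the integral sign,
$$I'(b) = \int_{-\infty}^{\infty} s e^{- \frac{s^{2}}{2}} \sin{\left(b s \right)} \, ds.$$

Integrate $\int_{-\infty}^{\infty} s \sin(b s)\, e^{- \frac{s^{2}}{2}}\, ds$ by parts with $u = \sin(b s)$ and $dv = s\, e^{- \frac{s^{2}}{2}}\, ds$, giving $v = - e^{- \frac{s^{2}}{2}}$. The boundary term vanishes and
$$\int_{-\infty}^{\infty} s \sin(b s)\, e^{- \frac{s^{2}}{2}}\, ds = b \int_{-\infty}^{\infty} \cos(b s)\, e^{- \frac{s^{2}}{2}}\, ds,$$
so $I'(b) = - b\, I(b)$.

This is a separable first-order ODE; solving with the initial condition $I(0) = \int_{-\infty}^{\infty} - e^{- \frac{s^{2}}{2}}\,ds = - \sqrt{2} \sqrt{\pi}$ gives
$$I(b) = - \sqrt{2} \sqrt{\pi} e^{- \frac{b^{2}}{2}}.$$

Setting $b = 5$:
$$I = - \frac{\sqrt{2} \sqrt{\pi}}{e^{\frac{25}{2}}}.$$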